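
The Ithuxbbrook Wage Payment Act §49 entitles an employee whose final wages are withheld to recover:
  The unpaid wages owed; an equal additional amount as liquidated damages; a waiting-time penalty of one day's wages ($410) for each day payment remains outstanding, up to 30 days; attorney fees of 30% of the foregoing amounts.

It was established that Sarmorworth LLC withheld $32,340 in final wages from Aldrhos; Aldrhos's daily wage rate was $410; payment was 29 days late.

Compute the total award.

Liquidated damages (equal amount): $32,340
Penalty days: min(29, 30) = 29
Waiting-time penalty: 29 × $410 = $11,890
Subtotal: $32,340 + $32,340 + $11,890 = $76,570
Attorney fees: 30% of $76,570 = $22,971
Total award: $76,570 + $22,971 = $99,541

$99,541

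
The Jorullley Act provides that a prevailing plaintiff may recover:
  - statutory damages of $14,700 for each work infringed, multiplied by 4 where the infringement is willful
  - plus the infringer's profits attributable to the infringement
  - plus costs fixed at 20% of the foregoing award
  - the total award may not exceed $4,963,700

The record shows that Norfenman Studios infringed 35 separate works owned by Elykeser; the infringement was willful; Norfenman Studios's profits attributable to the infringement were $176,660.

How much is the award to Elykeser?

$2,681,592

Statutory damages: 35 × $14,700 = $514,500
Multiplied by 4: 4 × $514,500 = $2,058,000
Combined award: $2,058,000 + $176,660 = $2,234,660
Costs: 20% of $2,234,660 = $446,932
Award plus costs: $2,234,660 + $446,932 = $2,681,592
Cap at $4,963,700: $2,681,592 is within the cap, no reduction.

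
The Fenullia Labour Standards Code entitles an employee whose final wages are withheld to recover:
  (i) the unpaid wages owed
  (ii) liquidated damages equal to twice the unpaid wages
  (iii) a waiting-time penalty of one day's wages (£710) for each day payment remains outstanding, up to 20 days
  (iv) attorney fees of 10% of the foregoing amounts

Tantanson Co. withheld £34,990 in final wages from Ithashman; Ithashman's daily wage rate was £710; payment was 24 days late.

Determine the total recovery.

Doubled: 2 × £34,990 = £69,980
Penalty days: min(24, 20) = 20
Waiting-time penalty: 20 × £710 = £14,200
Subtotal: £34,990 + £69,980 + £14,200 = £119,170
Attorney fees: 10% of £119,170 = £11,917
Total award: £119,170 + £11,917 = £131,087

Total award: £131,087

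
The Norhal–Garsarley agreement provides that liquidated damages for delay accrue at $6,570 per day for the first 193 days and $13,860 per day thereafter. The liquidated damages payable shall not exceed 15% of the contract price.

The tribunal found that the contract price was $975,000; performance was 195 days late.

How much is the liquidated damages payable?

$146,250

First 193 days: 193 × $6,570 = $1,268,010
Remaining days: (195 − 193) × $13,860 = $27,720
Accrued per-day damages: $1,268,010 + $27,720 = $1,295,730
Cap: 15% of $975,000 = $146,250
Cap at $146,250: $1,295,730 exceeds the cap → $146,250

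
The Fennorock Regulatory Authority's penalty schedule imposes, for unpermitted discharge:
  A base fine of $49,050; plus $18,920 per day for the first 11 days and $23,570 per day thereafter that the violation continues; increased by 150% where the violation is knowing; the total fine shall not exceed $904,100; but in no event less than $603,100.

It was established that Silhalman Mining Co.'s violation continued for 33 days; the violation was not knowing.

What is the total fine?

$775,710

First 11 days: 11 × $18,920 = $208,120
Remaining days: (33 − 11) × $23,570 = $518,540
Per-day component: $208,120 + $518,540 = $726,660
Base plus per-day: $49,050 + $726,660 = $775,710
The violation was not knowing: no 150% increase.
Cap at $904,100: $775,710 is within the cap, no reduction.
Minimum $603,100: $775,710 meets the minimum, no increase.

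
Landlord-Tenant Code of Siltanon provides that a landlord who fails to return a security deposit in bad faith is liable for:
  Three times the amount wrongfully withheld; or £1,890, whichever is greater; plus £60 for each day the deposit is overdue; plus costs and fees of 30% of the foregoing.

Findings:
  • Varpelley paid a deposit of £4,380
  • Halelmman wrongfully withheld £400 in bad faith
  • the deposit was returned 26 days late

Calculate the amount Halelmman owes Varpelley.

£4,485

Trebled: 3 × £400 = £1,200
Minimum £1,890: £1,200 is below the minimum → £1,890
Late-return penalty: 26 × £60 = £1,560
Damages plus late penalty: £1,890 + £1,560 = £3,450
Costs and fees: 30% of £3,450 = £1,035
Total recovery: £3,450 + £1,035 = £4,485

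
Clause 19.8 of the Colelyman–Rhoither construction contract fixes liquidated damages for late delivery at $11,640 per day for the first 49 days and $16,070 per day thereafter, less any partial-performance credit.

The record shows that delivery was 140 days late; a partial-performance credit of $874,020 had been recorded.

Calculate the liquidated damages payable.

First 49 days: 49 × $11,640 = $570,360
Remaining days: (140 − 49) × $16,070 = $1,462,370
Accrued per-day damages: $570,360 + $1,462,370 = $2,032,730
Less partial-performance credit: $2,032,730 − $874,020 = $1,158,710

$1,158,710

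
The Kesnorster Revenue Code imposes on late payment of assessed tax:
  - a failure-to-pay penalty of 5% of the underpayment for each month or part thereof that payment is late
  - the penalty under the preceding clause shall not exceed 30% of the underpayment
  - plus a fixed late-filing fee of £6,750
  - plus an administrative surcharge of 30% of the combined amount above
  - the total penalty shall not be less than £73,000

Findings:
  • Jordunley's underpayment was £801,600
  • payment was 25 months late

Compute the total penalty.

Accrued rate: 5% × 25 = 125%, capped at 30% → 30%
Failure-to-pay penalty: 30% of £801,600 = £240,480
Penalty before surcharge: £240,480 + £6,750 = £247,230
Administrative surcharge: 30% of £247,230 = £74,169
Total penalty: £247,230 + £74,169 = £321,399
Minimum £73,000: £321,399 meets the minimum, no increase.

Penalty: £321,399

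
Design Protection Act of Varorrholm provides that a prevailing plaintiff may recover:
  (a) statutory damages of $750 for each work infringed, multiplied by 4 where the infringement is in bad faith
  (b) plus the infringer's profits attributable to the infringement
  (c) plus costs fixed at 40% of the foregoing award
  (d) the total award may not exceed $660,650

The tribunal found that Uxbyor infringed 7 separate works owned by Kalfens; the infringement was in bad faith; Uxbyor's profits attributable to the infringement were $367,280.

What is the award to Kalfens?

$543,592

Statutory damages: 7 × $750 = $5,250
Multiplied by 4: 4 × $5,250 = $21,000
Combined award: $21,000 + $367,280 = $388,280
Costs: 40% of $388,280 = $155,312
Award plus costs: $388,280 + $155,312 = $543,592
Cap at $660,650: $543,592 is within the cap, no reduction.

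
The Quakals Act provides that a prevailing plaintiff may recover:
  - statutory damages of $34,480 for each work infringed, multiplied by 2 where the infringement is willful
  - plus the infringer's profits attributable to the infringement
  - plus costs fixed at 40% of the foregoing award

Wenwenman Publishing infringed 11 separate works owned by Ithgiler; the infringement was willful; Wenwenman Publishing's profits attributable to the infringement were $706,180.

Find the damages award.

Statutory damages: 11 × $34,480 = $379,280
Doubled: 2 × $379,280 = $758,560
Combined award: $758,560 + $706,180 = $1,464,740
Costs: 40% of $1,464,740 = $585,896
Award plus costs: $1,464,740 + $585,896 = $2,050,636

$2,050,636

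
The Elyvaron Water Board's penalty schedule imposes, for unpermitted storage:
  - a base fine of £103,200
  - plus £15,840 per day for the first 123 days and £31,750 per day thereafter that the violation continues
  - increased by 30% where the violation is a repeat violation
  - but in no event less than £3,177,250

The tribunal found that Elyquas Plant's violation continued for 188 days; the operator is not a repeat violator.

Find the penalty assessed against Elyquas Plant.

First 123 days: 123 × £15,840 = £1,948,320
Remaining days: (188 − 123) × £31,750 = £2,063,750
Per-day component: £1,948,320 + £2,063,750 = £4,012,070
Base plus per-day: £103,200 + £4,012,070 = £4,115,270
The operator is not a repeat violator: no 30% increase.
Minimum £3,177,250: £4,115,270 meets the minimum, no increase.

£4,115,270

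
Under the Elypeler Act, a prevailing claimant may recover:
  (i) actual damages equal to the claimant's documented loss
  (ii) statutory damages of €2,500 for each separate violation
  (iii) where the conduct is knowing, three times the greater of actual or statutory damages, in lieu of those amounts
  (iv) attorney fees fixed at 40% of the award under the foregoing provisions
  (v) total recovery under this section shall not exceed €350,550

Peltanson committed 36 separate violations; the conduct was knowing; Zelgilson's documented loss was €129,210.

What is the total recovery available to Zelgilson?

€350,550

Statutory damages: 36 × €2,500 = €90,000
Greater of actual damages (€129,210) or statutory damages (€90,000): €129,210
Trebled: 3 × €129,210 = €387,630
Attorney fees: 40% of €387,630 = €155,052
Total before cap: €387,630 + €155,052 = €542,682
Cap at €350,550: €542,682 exceeds the cap → €350,550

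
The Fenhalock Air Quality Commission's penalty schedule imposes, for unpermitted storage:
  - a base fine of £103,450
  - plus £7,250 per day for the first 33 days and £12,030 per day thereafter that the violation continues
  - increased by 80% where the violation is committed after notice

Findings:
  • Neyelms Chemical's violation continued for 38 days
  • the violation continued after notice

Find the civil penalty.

First 33 days: 33 × £7,250 = £239,250
Remaining days: (38 − 33) × £12,030 = £60,150
Per-day component: £239,250 + £60,150 = £299,400
Base plus per-day: £103,450 + £299,400 = £402,850
Enhancement: 80% of £402,850 = £322,280
Enhanced fine: £402,850 + £322,280 = £725,130

Civil penalty: £725,130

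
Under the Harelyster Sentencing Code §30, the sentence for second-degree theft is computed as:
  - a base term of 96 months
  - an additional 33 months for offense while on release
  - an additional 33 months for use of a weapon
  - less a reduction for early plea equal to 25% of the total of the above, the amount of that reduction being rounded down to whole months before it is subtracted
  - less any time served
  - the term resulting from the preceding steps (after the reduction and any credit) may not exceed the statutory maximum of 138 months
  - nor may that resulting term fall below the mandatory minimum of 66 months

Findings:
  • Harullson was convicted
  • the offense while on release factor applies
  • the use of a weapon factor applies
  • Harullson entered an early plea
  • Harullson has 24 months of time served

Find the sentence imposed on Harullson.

Offense while on release enhancement: +33 months
Use of a weapon enhancement: +33 months
Adjusted term: 96 months + 33 months + 33 months = 162 months
Early plea reduction: 25% of 162 months = 40 months (rounded down)
After reduction: 162 − 40 = 122 months
Less time served: 122 months − 24 months = 98 months
Cap at 138 months: 98 months is within the cap, no reduction.
Minimum 66 months: 98 months meets the minimum, no increase.

98 months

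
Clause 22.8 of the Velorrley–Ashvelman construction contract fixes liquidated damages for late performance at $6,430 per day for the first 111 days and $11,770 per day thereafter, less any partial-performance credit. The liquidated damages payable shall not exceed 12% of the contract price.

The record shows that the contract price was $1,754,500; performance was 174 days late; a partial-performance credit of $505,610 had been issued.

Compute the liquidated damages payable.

First 111 days: 111 × $6,430 = $713,730
Remaining days: (174 − 111) × $11,770 = $741,510
Accrued per-day damages: $713,730 + $741,510 = $1,455,240
Less partial-performance credit: $1,455,240 − $505,610 = $949,630
Cap: 12% of $1,754,500 = $210,540
Cap at $210,540: $949,630 exceeds the cap → $210,540

Liquidated damages: $210,540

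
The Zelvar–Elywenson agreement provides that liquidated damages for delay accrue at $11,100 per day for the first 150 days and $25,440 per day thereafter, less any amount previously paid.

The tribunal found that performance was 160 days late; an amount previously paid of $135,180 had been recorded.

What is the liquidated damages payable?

First 150 days: 150 × $11,100 = $1,665,000
Remaining days: (160 − 150) × $25,440 = $254,400
Accrued per-day damages: $1,665,000 + $254,400 = $1,919,400
Less amount previously paid: $1,919,400 − $135,180 = $1,784,220

$1,784,220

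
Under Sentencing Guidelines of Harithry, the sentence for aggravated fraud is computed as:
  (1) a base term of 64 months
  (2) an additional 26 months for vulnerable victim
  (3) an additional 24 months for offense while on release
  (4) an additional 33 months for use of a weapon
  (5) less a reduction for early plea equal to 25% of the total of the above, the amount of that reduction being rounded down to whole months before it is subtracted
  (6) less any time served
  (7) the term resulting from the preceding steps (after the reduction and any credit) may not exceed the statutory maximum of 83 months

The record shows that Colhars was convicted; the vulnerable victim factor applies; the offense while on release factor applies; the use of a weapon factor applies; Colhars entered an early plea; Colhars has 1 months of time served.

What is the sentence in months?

Vulnerable victim enhancement: +26 months
Offense while on release enhancement: +24 months
Use of a weapon enhancement: +33 months
Adjusted term: 64 months + 26 months + 24 months + 33 months = 147 months
Early plea reduction: 25% of 147 months = 36 months (rounded down)
After reduction: 147 − 36 = 111 months
Less time served: 111 months − 1 months = 110 months
Cap at 83 months: 110 months exceeds the cap → 83 months

83 months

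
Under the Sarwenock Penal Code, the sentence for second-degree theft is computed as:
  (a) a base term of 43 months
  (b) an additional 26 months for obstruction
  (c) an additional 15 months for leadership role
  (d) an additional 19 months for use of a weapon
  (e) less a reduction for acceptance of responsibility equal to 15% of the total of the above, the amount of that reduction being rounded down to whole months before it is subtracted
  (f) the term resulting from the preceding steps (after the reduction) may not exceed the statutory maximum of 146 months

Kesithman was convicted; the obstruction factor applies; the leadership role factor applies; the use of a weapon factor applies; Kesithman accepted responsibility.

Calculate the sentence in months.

88 months

Obstruction enhancement: +26 months
Leadership role enhancement: +15 months
Use of a weapon enhancement: +19 months
Adjusted term: 43 months + 26 months + 15 months + 19 months = 103 months
Acceptance of responsibility reduction: 15% of 103 months = 15 months (rounded down)
After reduction: 103 − 15 = 88 months
Cap at 146 months: 88 months is within the cap, no reduction.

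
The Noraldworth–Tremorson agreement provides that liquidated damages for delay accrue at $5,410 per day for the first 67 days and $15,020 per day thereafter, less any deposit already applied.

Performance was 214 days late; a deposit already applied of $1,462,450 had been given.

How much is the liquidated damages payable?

$1,107,960

First 67 days: 67 × $5,410 = $362,470
Remaining days: (214 − 67) × $15,020 = $2,207,940
Accrued per-day damages: $362,470 + $2,207,940 = $2,570,410
Less deposit already applied: $2,570,410 − $1,462,450 = $1,107,960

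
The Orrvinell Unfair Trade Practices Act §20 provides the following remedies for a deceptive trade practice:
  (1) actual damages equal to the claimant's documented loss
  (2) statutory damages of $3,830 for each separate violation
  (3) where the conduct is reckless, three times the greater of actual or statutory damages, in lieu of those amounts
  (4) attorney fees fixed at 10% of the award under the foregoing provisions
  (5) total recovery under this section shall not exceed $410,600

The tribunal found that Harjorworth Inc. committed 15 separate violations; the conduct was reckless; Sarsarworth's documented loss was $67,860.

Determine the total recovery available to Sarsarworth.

Statutory damages: 15 × $3,830 = $57,450
Greater of actual damages ($67,860) or statutory damages ($57,450): $67,860
Trebled: 3 × $67,860 = $203,580
Attorney fees: 10% of $203,580 = $20,358
Total before cap: $203,580 + $20,358 = $223,938
Cap at $410,600: $223,938 is within the cap, no reduction.

$223,938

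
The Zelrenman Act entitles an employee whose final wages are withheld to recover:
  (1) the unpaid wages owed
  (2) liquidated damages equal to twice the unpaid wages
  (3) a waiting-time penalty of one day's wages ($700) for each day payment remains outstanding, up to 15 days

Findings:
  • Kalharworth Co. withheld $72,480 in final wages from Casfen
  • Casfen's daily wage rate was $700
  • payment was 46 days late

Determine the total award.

$227,940

Doubled: 2 × $72,480 = $144,960
Penalty days: min(46, 15) = 15
Waiting-time penalty: 15 × $700 = $10,500
Total award: $72,480 + $144,960 + $10,500 = $227,940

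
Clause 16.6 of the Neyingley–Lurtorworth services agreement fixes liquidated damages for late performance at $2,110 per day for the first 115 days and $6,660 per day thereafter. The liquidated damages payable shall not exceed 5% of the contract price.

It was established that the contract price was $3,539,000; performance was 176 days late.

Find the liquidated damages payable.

$176,950

First 115 days: 115 × $2,110 = $242,650
Remaining days: (176 − 115) × $6,660 = $406,260
Accrued per-day damages: $242,650 + $406,260 = $648,910
Cap: 5% of $3,539,000 = $176,950
Cap at $176,950: $648,910 exceeds the cap → $176,950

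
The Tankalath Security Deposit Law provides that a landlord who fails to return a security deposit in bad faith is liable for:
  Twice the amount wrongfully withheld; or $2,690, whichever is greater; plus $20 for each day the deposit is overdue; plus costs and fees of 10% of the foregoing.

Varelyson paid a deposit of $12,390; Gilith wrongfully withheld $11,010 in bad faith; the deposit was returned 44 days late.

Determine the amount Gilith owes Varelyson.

$25,190

Doubled: 2 × $11,010 = $22,020
Minimum $2,690: $22,020 meets the minimum, no increase.
Late-return penalty: 44 × $20 = $880
Damages plus late penalty: $22,020 + $880 = $22,900
Costs and fees: 10% of $22,900 = $2,290
Total recovery: $22,900 + $2,290 = $25,190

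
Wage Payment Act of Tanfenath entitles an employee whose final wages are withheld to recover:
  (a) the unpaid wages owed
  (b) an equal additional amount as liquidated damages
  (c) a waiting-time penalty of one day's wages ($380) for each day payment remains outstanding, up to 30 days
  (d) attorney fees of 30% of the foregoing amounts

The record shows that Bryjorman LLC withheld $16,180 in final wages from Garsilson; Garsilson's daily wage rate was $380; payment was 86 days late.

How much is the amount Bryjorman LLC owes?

Liquidated damages (equal amount): $16,180
Penalty days: min(86, 30) = 30
Waiting-time penalty: 30 × $380 = $11,400
Subtotal: $16,180 + $16,180 + $11,400 = $43,760
Attorney fees: 30% of $43,760 = $13,128
Total award: $43,760 + $13,128 = $56,888

$56,888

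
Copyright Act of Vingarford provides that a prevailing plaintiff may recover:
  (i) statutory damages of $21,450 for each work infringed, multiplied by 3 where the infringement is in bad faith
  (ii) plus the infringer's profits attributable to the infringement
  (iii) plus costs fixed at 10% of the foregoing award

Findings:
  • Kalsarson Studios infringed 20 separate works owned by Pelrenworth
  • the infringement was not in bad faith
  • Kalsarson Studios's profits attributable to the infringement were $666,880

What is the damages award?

Statutory damages: 20 × $21,450 = $429,000
Infringement not in bad faith: no ×3 enhancement.
Combined award: $429,000 + $666,880 = $1,095,880
Costs: 10% of $1,095,880 = $109,588
Award plus costs: $1,095,880 + $109,588 = $1,205,468

$1,205,468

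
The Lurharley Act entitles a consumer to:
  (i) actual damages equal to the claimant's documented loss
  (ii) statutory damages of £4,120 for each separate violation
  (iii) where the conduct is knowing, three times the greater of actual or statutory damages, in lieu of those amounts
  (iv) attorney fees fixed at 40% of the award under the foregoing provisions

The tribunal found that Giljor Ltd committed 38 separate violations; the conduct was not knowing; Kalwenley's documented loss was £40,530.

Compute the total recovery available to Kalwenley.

Statutory damages: 38 × £4,120 = £156,560
Conduct not knowing: the in-lieu enhancement does not apply.
Actual plus statutory damages: £40,530 + £156,560 = £197,090
Attorney fees: 40% of £197,090 = £78,836
Total recovery: £197,090 + £78,836 = £275,926

£275,926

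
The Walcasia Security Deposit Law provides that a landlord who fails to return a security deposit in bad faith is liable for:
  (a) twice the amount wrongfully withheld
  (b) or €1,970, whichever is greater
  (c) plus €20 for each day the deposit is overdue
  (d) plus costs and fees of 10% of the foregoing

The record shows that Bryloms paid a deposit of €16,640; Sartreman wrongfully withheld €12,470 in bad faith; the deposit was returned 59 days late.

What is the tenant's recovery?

Doubled: 2 × €12,470 = €24,940
Minimum €1,970: €24,940 meets the minimum, no increase.
Late-return penalty: 59 × €20 = €1,180
Damages plus late penalty: €24,940 + €1,180 = €26,120
Costs and fees: 10% of €26,120 = €2,612
Total recovery: €26,120 + €2,612 = €28,732

€28,732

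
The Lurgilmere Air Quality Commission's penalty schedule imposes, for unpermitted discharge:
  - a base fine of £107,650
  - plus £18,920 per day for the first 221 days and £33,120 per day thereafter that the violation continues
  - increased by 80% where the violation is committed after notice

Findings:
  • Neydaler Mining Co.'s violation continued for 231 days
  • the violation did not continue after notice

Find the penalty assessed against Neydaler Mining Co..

£4,620,170

First 221 days: 221 × £18,920 = £4,181,320
Remaining days: (231 − 221) × £33,120 = £331,200
Per-day component: £4,181,320 + £331,200 = £4,512,520
Base plus per-day: £107,650 + £4,512,520 = £4,620,170
The violation did not continue after notice: no 80% increase.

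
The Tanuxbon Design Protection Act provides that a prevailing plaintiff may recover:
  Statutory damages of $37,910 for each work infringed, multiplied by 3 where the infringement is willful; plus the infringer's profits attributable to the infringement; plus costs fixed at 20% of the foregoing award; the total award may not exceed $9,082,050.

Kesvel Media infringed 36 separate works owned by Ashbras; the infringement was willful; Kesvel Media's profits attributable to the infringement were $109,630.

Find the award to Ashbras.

$5,044,692

Statutory damages: 36 × $37,910 = $1,364,760
Trebled: 3 × $1,364,760 = $4,094,280
Combined award: $4,094,280 + $109,630 = $4,203,910
Costs: 20% of $4,203,910 = $840,782
Award plus costs: $4,203,910 + $840,782 = $5,044,692
Cap at $9,082,050: $5,044,692 is within the cap, no reduction.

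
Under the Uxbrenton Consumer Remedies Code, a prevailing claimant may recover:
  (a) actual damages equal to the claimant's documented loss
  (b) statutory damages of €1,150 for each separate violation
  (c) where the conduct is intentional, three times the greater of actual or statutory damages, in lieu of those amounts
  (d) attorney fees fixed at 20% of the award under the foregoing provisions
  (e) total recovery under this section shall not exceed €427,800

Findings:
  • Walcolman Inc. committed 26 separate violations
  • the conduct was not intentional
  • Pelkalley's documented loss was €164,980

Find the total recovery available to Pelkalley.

€233,856

Statutory damages: 26 × €1,150 = €29,900
Conduct not intentional: the in-lieu enhancement does not apply.
Actual plus statutory damages: €164,980 + €29,900 = €194,880
Attorney fees: 20% of €194,880 = €38,976
Total before cap: €194,880 + €38,976 = €233,856
Cap at €427,800: €233,856 is within the cap, no reduction.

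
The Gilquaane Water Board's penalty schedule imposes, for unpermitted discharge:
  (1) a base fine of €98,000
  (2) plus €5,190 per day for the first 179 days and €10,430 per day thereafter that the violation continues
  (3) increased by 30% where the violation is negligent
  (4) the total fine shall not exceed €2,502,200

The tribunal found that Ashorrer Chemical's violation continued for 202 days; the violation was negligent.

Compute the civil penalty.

Civil penalty: €1,646,970

First 179 days: 179 × €5,190 = €929,010
Remaining days: (202 − 179) × €10,430 = €239,890
Per-day component: €929,010 + €239,890 = €1,168,900
Base plus per-day: €98,000 + €1,168,900 = €1,266,900
Enhancement: 30% of €1,266,900 = €380,070
Enhanced fine: €1,266,900 + €380,070 = €1,646,970
Cap at €2,502,200: €1,646,970 is within the cap, no reduction.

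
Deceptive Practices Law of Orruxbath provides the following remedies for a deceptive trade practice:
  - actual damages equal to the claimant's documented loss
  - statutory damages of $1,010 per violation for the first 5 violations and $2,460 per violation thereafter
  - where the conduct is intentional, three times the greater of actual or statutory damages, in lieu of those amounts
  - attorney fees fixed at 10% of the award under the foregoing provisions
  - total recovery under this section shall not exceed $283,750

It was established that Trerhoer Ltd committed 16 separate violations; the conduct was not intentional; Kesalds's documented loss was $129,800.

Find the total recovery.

$178,101

First 5 violations: 5 × $1,010 = $5,050
Remaining violations: (16 − 5) × $2,460 = $27,060
Statutory damages: $5,050 + $27,060 = $32,110
Conduct not intentional: the in-lieu enhancement does not apply.
Actual plus statutory damages: $129,800 + $32,110 = $161,910
Attorney fees: 10% of $161,910 = $16,191
Total before cap: $161,910 + $16,191 = $178,101
Cap at $283,750: $178,101 is within the cap, no reduction.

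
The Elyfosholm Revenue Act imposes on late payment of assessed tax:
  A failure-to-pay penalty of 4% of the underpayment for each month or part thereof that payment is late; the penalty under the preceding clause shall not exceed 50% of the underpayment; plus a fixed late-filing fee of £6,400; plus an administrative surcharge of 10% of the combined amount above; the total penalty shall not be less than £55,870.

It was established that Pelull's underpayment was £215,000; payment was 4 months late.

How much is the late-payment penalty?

Accrued rate: 4% × 4 = 16%, capped at 50% → 16%
Failure-to-pay penalty: 16% of £215,000 = £34,400
Penalty before surcharge: £34,400 + £6,400 = £40,800
Administrative surcharge: 10% of £40,800 = £4,080
Total penalty: £40,800 + £4,080 = £44,880
Minimum £55,870: £44,880 is below the minimum → £55,870

£55,870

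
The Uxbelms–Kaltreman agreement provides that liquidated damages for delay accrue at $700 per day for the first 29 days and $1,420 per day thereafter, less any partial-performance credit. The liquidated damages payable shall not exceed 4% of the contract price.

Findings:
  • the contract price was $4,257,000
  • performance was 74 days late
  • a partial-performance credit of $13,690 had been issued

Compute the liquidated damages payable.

$70,510

First 29 days: 29 × $700 = $20,300
Remaining days: (74 − 29) × $1,420 = $63,900
Accrued per-day damages: $20,300 + $63,900 = $84,200
Less partial-performance credit: $84,200 − $13,690 = $70,510
Cap: 4% of $4,257,000 = $170,280
Cap at $170,280: $70,510 is within the cap, no reduction.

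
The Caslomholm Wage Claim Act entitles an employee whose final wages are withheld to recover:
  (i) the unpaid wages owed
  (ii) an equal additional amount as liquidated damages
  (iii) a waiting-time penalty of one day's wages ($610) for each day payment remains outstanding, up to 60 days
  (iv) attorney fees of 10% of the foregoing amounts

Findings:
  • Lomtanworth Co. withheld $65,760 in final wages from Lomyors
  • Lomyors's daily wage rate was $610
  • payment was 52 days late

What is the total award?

$179,564

Liquidated damages (equal amount): $65,760
Penalty days: min(52, 60) = 52
Waiting-time penalty: 52 × $610 = $31,720
Subtotal: $65,760 + $65,760 + $31,720 = $163,240
Attorney fees: 10% of $163,240 = $16,324
Total award: $163,240 + $16,324 = $179,564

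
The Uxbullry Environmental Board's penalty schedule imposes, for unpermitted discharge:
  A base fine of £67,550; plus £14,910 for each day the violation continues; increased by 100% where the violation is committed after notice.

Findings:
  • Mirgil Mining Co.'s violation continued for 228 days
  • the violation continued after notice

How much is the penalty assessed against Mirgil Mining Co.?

£6,934,060

Per-day component: 228 × £14,910 = £3,399,480
Base plus per-day: £67,550 + £3,399,480 = £3,467,030
Enhancement: 100% of £3,467,030 = £3,467,030
Enhanced fine: £3,467,030 + £3,467,030 = £6,934,060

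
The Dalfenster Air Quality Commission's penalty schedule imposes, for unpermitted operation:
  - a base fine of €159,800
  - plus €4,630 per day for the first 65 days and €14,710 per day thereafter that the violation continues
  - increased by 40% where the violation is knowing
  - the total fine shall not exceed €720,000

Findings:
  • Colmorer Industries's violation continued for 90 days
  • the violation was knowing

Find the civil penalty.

First 65 days: 65 × €4,630 = €300,950
Remaining days: (90 − 65) × €14,710 = €367,750
Per-day component: €300,950 + €367,750 = €668,700
Base plus per-day: €159,800 + €668,700 = €828,500
Enhancement: 40% of €828,500 = €331,400
Enhanced fine: €828,500 + €331,400 = €1,159,900
Cap at €720,000: €1,159,900 exceeds the cap → €720,000

€720,000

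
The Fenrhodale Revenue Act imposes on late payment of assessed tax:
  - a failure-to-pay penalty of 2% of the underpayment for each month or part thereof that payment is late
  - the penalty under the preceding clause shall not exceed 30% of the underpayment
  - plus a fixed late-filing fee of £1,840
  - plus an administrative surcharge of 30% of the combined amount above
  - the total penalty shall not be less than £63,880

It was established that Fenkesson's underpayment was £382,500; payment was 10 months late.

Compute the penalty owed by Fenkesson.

Accrued rate: 2% × 10 = 20%, capped at 30% → 20%
Failure-to-pay penalty: 20% of £382,500 = £76,500
Penalty before surcharge: £76,500 + £1,840 = £78,340
Administrative surcharge: 30% of £78,340 = £23,502
Total penalty: £78,340 + £23,502 = £101,842
Minimum £63,880: £101,842 meets the minimum, no increase.

Penalty: £101,842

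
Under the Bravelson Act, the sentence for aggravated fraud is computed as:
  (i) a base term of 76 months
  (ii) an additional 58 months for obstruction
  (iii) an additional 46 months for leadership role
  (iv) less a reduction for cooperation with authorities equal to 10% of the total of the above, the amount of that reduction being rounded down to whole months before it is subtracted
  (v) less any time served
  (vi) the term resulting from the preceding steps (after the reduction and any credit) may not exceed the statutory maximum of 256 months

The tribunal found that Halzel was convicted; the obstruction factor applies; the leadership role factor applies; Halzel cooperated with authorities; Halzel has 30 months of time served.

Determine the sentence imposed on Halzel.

Obstruction enhancement: +58 months
Leadership role enhancement: +46 months
Adjusted term: 76 months + 58 months + 46 months = 180 months
Cooperation with authorities reduction: 10% of 180 months = 18 months (rounded down)
After reduction: 180 − 18 = 162 months
Less time served: 162 months − 30 months = 132 months
Cap at 256 months: 132 months is within the cap, no reduction.

132 months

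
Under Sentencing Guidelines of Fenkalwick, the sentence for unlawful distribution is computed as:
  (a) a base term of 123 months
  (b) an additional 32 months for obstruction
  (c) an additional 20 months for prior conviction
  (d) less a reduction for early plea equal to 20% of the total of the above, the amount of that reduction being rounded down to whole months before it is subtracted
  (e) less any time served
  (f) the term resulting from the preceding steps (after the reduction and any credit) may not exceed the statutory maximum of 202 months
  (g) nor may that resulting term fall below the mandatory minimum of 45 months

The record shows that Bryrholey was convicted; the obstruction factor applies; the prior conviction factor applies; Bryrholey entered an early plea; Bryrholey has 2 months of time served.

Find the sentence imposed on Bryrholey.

Obstruction enhancement: +32 months
Prior conviction enhancement: +20 months
Adjusted term: 123 months + 32 months + 20 months = 175 months
Early plea reduction: 20% of 175 months = 35 months (rounded down)
After reduction: 175 − 35 = 140 months
Less time served: 140 months − 2 months = 138 months
Cap at 202 months: 138 months is within the cap, no reduction.
Minimum 45 months: 138 months meets the minimum, no increase.

138 months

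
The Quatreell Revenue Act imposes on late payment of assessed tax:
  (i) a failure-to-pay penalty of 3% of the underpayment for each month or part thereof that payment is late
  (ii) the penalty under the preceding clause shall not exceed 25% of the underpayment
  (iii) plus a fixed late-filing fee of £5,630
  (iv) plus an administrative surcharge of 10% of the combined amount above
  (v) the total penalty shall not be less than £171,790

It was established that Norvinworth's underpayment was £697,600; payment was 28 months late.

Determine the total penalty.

Accrued rate: 3% × 28 = 84%, capped at 25% → 25%
Failure-to-pay penalty: 25% of £697,600 = £174,400
Penalty before surcharge: £174,400 + £5,630 = £180,030
Administrative surcharge: 10% of £180,030 = £18,003
Total penalty: £180,030 + £18,003 = £198,033
Minimum £171,790: £198,033 meets the minimum, no increase.

£198,033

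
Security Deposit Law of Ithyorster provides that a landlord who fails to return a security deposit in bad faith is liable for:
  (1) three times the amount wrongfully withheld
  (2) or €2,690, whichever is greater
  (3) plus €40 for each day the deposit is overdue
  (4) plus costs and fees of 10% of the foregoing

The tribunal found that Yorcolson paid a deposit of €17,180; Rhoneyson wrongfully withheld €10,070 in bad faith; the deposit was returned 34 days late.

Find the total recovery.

Trebled: 3 × €10,070 = €30,210
Minimum €2,690: €30,210 meets the minimum, no increase.
Late-return penalty: 34 × €40 = €1,360
Damages plus late penalty: €30,210 + €1,360 = €31,570
Costs and fees: 10% of €31,570 = €3,157
Total recovery: €31,570 + €3,157 = €34,727

€34,727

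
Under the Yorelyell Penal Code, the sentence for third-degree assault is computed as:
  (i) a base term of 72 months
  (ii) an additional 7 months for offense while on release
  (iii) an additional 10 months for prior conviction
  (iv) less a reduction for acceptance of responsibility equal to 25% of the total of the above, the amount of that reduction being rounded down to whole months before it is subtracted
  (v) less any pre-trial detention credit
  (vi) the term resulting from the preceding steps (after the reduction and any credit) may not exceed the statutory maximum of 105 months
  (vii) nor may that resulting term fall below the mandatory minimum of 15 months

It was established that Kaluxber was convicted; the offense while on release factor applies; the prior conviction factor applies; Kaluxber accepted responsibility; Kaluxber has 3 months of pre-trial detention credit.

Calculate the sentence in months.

64 months

Offense while on release enhancement: +7 months
Prior conviction enhancement: +10 months
Adjusted term: 72 months + 7 months + 10 months = 89 months
Acceptance of responsibility reduction: 25% of 89 months = 22 months (rounded down)
After reduction: 89 − 22 = 67 months
Less pre-trial detention credit: 67 months − 3 months = 64 months
Cap at 105 months: 64 months is within the cap, no reduction.
Minimum 15 months: 64 months meets the minimum, no increase.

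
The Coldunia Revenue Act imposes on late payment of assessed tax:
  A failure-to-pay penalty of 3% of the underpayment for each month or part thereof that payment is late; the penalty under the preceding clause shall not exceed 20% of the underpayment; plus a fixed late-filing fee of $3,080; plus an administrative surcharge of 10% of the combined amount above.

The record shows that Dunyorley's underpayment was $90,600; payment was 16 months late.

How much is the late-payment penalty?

$23,320

Accrued rate: 3% × 16 = 48%, capped at 20% → 20%
Failure-to-pay penalty: 20% of $90,600 = $18,120
Penalty before surcharge: $18,120 + $3,080 = $21,200
Administrative surcharge: 10% of $21,200 = $2,120
Total penalty: $21,200 + $2,120 = $23,320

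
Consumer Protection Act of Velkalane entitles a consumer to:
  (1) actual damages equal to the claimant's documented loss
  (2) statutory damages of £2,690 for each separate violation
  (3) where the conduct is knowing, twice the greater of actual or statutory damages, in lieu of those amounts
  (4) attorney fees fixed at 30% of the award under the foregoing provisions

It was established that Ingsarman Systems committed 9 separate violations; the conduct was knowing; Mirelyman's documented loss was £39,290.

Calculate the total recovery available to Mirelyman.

Statutory damages: 9 × £2,690 = £24,210
Greater of actual damages (£39,290) or statutory damages (£24,210): £39,290
Doubled: 2 × £39,290 = £78,580
Attorney fees: 30% of £78,580 = £23,574
Total recovery: £78,580 + £23,574 = £102,154

£102,154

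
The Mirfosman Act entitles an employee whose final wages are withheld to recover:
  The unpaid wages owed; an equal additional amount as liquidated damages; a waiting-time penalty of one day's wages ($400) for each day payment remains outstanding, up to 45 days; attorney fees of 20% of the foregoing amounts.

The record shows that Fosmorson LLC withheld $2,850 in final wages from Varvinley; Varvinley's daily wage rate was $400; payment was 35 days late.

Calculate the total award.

Liquidated damages (equal amount): $2,850
Penalty days: min(35, 45) = 35
Waiting-time penalty: 35 × $400 = $14,000
Subtotal: $2,850 + $2,850 + $14,000 = $19,700
Attorney fees: 20% of $19,700 = $3,940
Total award: $19,700 + $3,940 = $23,640

$23,640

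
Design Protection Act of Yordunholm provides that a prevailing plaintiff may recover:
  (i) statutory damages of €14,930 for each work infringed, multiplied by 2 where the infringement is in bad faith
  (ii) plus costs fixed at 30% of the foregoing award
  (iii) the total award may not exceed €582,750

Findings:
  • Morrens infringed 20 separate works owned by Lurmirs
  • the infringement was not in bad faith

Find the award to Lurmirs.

€388,180

Statutory damages: 20 × €14,930 = €298,600
Infringement not in bad faith: no ×2 enhancement.
Costs: 30% of €298,600 = €89,580
Award plus costs: €298,600 + €89,580 = €388,180
Cap at €582,750: €388,180 is within the cap, no reduction.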